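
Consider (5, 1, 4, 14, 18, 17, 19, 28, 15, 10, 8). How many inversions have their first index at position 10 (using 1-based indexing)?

1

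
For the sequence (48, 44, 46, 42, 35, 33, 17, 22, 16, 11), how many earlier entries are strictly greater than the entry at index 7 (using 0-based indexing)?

6 such elements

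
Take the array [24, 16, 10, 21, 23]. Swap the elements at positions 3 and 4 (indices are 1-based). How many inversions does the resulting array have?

Positions 3 and 4 hold 10 and 21; after swapping, the array is [24, 16, 21, 10, 23].
Element-by-element contributions:
24: 4
16: 1
21: 1
10: 0
23: 0
Sum: 4 + 1 + 1 + 0 + 0 = 6

6 inversions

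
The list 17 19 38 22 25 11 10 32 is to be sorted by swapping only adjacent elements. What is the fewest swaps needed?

Minimum adjacent swaps = number of inversions (each swap of adjacent out-of-order elements removes one inversion and no swap can remove more).
Count inversions — for each element, later elements that are smaller:
17: 11, 10 → 2
19: 11, 10 → 2
38: 22, 25, 11, 10, 32 → 5
22: 11, 10 → 2
25: 11, 10 → 2
11: 10 → 1
10: none → 0
32: none → 0
Total inversions: 2 + 2 + 5 + 2 + 2 + 1 + 0 + 0 = 14

14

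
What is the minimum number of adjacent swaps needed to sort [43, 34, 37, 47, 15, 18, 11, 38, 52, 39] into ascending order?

Adjacent swaps: 21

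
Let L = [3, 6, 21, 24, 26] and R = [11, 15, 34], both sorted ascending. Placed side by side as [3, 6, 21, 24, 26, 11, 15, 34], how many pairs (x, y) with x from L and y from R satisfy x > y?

Take each right-half value and tally the left-half values above it:
r = 11: 21, 24, 26 → 3
r = 15: 21, 24, 26 → 3
r = 34: none → 0
Cross-inversions: 3 + 3 + 0 = 6

6 split inversions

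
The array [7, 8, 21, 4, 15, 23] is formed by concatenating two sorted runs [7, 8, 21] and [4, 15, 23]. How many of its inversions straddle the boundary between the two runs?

4 split inversions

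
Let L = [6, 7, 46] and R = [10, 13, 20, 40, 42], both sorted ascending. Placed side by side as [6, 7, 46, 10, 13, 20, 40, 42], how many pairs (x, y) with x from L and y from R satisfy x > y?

There are 5 split inversions.

Take each right-half value and tally the left-half values above it:
r = 10: 46 → 1
r = 13: 46 → 1
r = 20: 46 → 1
r = 40: 46 → 1
r = 42: 46 → 1
Cross-inversions: 1 + 1 + 1 + 1 + 1 = 5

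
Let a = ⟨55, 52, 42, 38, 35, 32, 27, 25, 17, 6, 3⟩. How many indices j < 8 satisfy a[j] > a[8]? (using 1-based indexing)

The element at index 8 is 25.
Elements before it: 55, 52, 42, 38, 35, 32, 27
Those larger than 25: 55, 52, 42, 38, 35, 32, 27

7 such elements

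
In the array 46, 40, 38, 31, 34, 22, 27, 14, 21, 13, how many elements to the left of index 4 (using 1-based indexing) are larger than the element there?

3 such elements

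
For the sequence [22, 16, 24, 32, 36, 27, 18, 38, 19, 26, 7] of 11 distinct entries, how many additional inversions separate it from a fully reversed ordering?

27

Maximum inversions for 11 distinct elements is C(11, 2) = 11·10/2 = 55.
Current inversions — for each element, count later smaller elements:
22: 4
16: 1
24: 3
32: 5
36: 5
27: 4
18: 1
38: 3
19: 1
26: 1
7: 0
Current total: 4 + 1 + 3 + 5 + 5 + 4 + 1 + 3 + 1 + 1 + 0 = 28
Shortfall: 55 − 28 = 27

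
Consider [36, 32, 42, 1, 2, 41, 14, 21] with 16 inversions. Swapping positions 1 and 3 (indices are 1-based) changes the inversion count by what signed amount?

Positions 1 and 3 hold 36 and 42; after swapping, the array is [42, 32, 36, 1, 2, 41, 14, 21].
Sweep left to right; for each value list the smaller values that follow it:
42: 7
32: 4
36: 4
1: 0
2: 0
41: 2
14: 0
21: 0
Sum: 7 + 4 + 4 + 0 + 0 + 2 + 0 + 0 = 17
Change: 17 − 16 = +1

+1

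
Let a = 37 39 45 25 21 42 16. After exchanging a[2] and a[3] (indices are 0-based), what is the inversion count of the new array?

Positions 2 and 3 hold 45 and 25; after swapping, the array is [37, 39, 25, 45, 21, 42, 16].
Element-by-element contributions:
37: 3
39: 3
25: 2
45: 3
21: 1
42: 1
16: 0
Sum: 3 + 3 + 2 + 3 + 1 + 1 + 0 = 13

13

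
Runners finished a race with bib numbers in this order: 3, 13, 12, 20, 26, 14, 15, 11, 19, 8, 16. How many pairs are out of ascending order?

24

Sweep left to right; for each value list the smaller values that follow it:
3 → none → 0
13 → 12, 11, 8 → 3
12 → 11, 8 → 2
20 → 14, 15, 11, 19, 8, 16 → 6
26 → 14, 15, 11, 19, 8, 16 → 6
14 → 11, 8 → 2
15 → 11, 8 → 2
11 → 8 → 1
19 → 8, 16 → 2
8 → none → 0
16 → none → 0
Sum: 0 + 3 + 2 + 6 + 6 + 2 + 2 + 1 + 2 + 0 + 0 = 24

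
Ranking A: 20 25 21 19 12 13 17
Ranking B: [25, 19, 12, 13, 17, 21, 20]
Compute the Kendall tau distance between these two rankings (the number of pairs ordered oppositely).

Assign each item its position (1..7) in the first ordering, then rewrite the second ordering as that position sequence:
positions: 20→1, 25→2, 21→3, 19→4, 12→5, 13→6, 17→7
second ordering as positions: [2, 4, 5, 6, 7, 3, 1]
Discordant pairs = inversions in this position sequence.
2: 1 → 1
4: 3, 1 → 2
5: 3, 1 → 2
6: 3, 1 → 2
7: 3, 1 → 2
3: 1 → 1
1: 0
Total: 1 + 2 + 2 + 2 + 2 + 1 + 0 = 10

10 discordant pairs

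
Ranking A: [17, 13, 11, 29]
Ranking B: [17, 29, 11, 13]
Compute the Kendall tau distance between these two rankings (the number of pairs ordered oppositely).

Assign each item its position (1..4) in the first ordering, then rewrite the second ordering as that position sequence:
positions: 17→1, 13→2, 11→3, 29→4
second ordering as positions: [1, 4, 3, 2]
Discordant pairs = inversions in this position sequence.
1: 0
4: 3, 2 → 2
3: 2 → 1
2: 0
Total: 0 + 2 + 1 + 0 = 3

3 discordant pairs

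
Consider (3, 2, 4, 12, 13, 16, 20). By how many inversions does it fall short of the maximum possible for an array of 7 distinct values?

Maximum inversions for 7 distinct elements is C(7, 2) = 7·6/2 = 21.
Current inversions — for each element, count later smaller elements:
3: 1
2: 0
4: 0
12: 0
13: 0
16: 0
20: 0
Current total: 1 + 0 + 0 + 0 + 0 + 0 + 0 = 1
Shortfall: 21 − 1 = 20

20 inversions short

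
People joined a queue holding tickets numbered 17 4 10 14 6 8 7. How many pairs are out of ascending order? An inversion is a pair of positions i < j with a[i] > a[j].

Inversions: 13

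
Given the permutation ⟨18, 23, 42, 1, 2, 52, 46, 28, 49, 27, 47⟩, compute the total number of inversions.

Count, for each position, how many later elements it exceeds:
18 → 1, 2 → 2
23 → 1, 2 → 2
42 → 1, 2, 28, 27 → 4
1 → none → 0
2 → none → 0
52 → 46, 28, 49, 27, 47 → 5
46 → 28, 27 → 2
28 → 27 → 1
49 → 27, 47 → 2
27 → none → 0
47 → none → 0
Sum: 2 + 2 + 4 + 0 + 0 + 5 + 2 + 1 + 2 + 0 + 0 = 18

18 inversions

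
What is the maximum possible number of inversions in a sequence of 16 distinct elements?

A reversed (strictly descending) arrangement makes every pair an inversion, giving C(16, 2) inversions.
C(16, 2) = 16·15/2 = 120

There are 120 inversions.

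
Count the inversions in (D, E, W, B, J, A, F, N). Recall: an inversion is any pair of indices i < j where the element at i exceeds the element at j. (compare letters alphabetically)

Inversions: 12

Sweep left to right; for each value list the smaller values that follow it:
D → B, A → 2
E → B, A → 2
W → B, J, A, F, N → 5
B → A → 1
J → A, F → 2
A → none → 0
F → none → 0
N → none → 0
Sum: 2 + 2 + 5 + 1 + 2 + 0 + 0 + 0 = 12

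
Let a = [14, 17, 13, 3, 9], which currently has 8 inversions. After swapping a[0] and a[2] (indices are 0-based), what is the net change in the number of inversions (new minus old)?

-1

Positions 0 and 2 hold 14 and 13; after swapping, the array is [13, 17, 14, 3, 9].
Element-by-element contributions:
13: 2
17: 3
14: 2
3: 0
9: 0
Sum: 2 + 3 + 2 + 0 + 0 = 7
Change: 7 − 8 = -1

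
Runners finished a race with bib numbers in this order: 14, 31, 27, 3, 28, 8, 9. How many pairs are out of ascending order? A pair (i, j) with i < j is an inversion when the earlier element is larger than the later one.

13 out-of-order pairs

For each element, count later entries that are smaller:
14: 3
31: 5
27: 3
3: 0
28: 2
8: 0
9: 0
Sum: 3 + 5 + 3 + 0 + 2 + 0 + 0 = 13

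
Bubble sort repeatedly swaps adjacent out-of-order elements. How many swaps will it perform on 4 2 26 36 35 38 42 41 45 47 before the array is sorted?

Adjacent swaps: 3

Minimum adjacent swaps = number of inversions (each swap of adjacent out-of-order elements removes one inversion and no swap can remove more).
Count inversions — for each element, later elements that are smaller:
4: 2 → 1
2: none → 0
26: none → 0
36: 35 → 1
35: none → 0
38: none → 0
42: 41 → 1
41: none → 0
45: none → 0
47: none → 0
Total inversions: 1 + 0 + 0 + 1 + 0 + 0 + 1 + 0 + 0 + 0 = 3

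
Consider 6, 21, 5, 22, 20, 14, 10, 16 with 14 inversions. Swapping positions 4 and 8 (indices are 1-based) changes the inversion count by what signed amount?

Positions 4 and 8 hold 22 and 16; after swapping, the array is [6, 21, 5, 16, 20, 14, 10, 22].
Element-by-element contributions:
6 → 5 → 1
21 → 5, 16, 20, 14, 10 → 5
5 → none → 0
16 → 14, 10 → 2
20 → 14, 10 → 2
14 → 10 → 1
10 → none → 0
22 → none → 0
Sum: 1 + 5 + 0 + 2 + 2 + 1 + 0 + 0 = 11
Change: 11 − 14 = -3

-3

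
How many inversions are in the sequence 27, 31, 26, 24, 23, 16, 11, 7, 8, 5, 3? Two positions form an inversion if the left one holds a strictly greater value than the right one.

For each element, count later entries that are smaller:
27 → 26, 24, 23, 16, 11, 7, 8, 5, 3 → 9
31 → 26, 24, 23, 16, 11, 7, 8, 5, 3 → 9
26 → 24, 23, 16, 11, 7, 8, 5, 3 → 8
24 → 23, 16, 11, 7, 8, 5, 3 → 7
23 → 16, 11, 7, 8, 5, 3 → 6
16 → 11, 7, 8, 5, 3 → 5
11 → 7, 8, 5, 3 → 4
7 → 5, 3 → 2
8 → 5, 3 → 2
5 → 3 → 1
3 → none → 0
Sum: 9 + 9 + 8 + 7 + 6 + 5 + 4 + 2 + 2 + 1 + 0 = 53

There are 53 inversions.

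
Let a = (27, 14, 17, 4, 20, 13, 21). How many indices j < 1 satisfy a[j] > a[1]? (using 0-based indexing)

1 such element

The element at index 1 is 14.
Elements before it: 27
Those larger than 14: 27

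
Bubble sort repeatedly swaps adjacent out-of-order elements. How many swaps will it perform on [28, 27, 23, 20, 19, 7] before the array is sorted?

15

Each adjacent swap fixes exactly one inversion, so the minimum swap count equals the number of inversions.
Count inversions — for each element, later elements that are smaller:
28: 27, 23, 20, 19, 7 → 5
27: 23, 20, 19, 7 → 4
23: 20, 19, 7 → 3
20: 19, 7 → 2
19: 7 → 1
7: none → 0
Total inversions: 5 + 4 + 3 + 2 + 1 + 0 = 15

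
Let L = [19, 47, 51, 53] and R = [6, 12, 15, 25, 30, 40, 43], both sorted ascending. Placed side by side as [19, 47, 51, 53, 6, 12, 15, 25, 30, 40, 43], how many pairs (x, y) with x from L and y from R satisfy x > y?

24

Take each right-half value and tally the left-half values above it:
r = 6: 19, 47, 51, 53 → 4
r = 12: 19, 47, 51, 53 → 4
r = 15: 19, 47, 51, 53 → 4
r = 25: 47, 51, 53 → 3
r = 30: 47, 51, 53 → 3
r = 40: 47, 51, 53 → 3
r = 43: 47, 51, 53 → 3
Cross-inversions: 4 + 4 + 4 + 3 + 3 + 3 + 3 = 24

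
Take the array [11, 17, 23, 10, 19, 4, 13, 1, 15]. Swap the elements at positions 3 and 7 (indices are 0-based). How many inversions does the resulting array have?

19 inversions

Positions 3 and 7 hold 10 and 1; after swapping, the array is [11, 17, 23, 1, 19, 4, 13, 10, 15].
For each element, count later entries that are smaller:
11: 3
17: 5
23: 6
1: 0
19: 4
4: 0
13: 1
10: 0
15: 0
Sum: 3 + 5 + 6 + 0 + 4 + 0 + 1 + 0 + 0 = 19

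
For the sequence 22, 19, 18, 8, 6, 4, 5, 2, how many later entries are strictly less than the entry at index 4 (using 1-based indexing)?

The element at index 4 is 8.
Elements after it: 6, 4, 5, 2
Those smaller than 8: 6, 4, 5, 2

4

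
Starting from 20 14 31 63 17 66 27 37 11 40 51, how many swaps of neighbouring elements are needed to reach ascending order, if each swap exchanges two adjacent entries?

Minimum adjacent swaps = number of inversions (each swap of adjacent out-of-order elements removes one inversion and no swap can remove more).
Count inversions — for each element, later elements that are smaller:
20: 14, 17, 11 → 3
14: 11 → 1
31: 17, 27, 11 → 3
63: 17, 27, 37, 11, 40, 51 → 6
17: 11 → 1
66: 27, 37, 11, 40, 51 → 5
27: 11 → 1
37: 11 → 1
11: none → 0
40: none → 0
51: none → 0
Total inversions: 3 + 1 + 3 + 6 + 1 + 5 + 1 + 1 + 0 + 0 + 0 = 21

21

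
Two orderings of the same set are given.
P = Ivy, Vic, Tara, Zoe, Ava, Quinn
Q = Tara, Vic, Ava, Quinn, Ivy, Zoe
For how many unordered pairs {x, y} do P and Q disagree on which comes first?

7

Assign each item its position (1..6) in the first ordering, then rewrite the second ordering as that position sequence:
positions: Ivy→1, Vic→2, Tara→3, Zoe→4, Ava→5, Quinn→6
second ordering as positions: [3, 2, 5, 6, 1, 4]
Discordant pairs = inversions in this position sequence.
3: 2, 1 → 2
2: 1 → 1
5: 1, 4 → 2
6: 1, 4 → 2
1: 0
4: 0
Total: 2 + 1 + 2 + 2 + 0 + 0 = 7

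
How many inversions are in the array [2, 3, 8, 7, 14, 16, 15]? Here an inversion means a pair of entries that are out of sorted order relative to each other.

2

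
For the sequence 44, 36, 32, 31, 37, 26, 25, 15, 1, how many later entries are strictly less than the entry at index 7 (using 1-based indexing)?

The element at index 7 is 25.
Elements after it: 15, 1
Those smaller than 25: 15, 1

2 such elements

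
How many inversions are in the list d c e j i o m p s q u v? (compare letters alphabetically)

Count, for each position, how many later elements it exceeds:
d → c → 1
c → none → 0
e → none → 0
j → i → 1
i → none → 0
o → m → 1
m → none → 0
p → none → 0
s → q → 1
q → none → 0
u → none → 0
v → none → 0
Sum: 1 + 0 + 0 + 1 + 0 + 1 + 0 + 0 + 1 + 0 + 0 + 0 = 4

Inversions: 4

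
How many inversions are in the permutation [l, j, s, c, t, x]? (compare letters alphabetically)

4 inversions

Inversion pairs (indices are 1-based):
(1,2): l > j
(1,4): l > c
(2,4): j > c
(3,4): s > c
That's 4 pairs.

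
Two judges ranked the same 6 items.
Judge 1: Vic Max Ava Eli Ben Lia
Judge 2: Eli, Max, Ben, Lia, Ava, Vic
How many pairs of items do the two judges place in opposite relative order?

Assign each item its position (1..6) in the first ordering, then rewrite the second ordering as that position sequence:
positions: Vic→1, Max→2, Ava→3, Eli→4, Ben→5, Lia→6
second ordering as positions: [4, 2, 5, 6, 3, 1]
Discordant pairs = inversions in this position sequence.
4: 2, 3, 1 → 3
2: 1 → 1
5: 3, 1 → 2
6: 3, 1 → 2
3: 1 → 1
1: 0
Total: 3 + 1 + 2 + 2 + 1 + 0 = 9

9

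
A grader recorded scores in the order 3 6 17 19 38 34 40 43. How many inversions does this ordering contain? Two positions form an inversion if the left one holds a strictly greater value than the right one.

1

Sweep left to right; for each value list the smaller values that follow it:
3 → none → 0
6 → none → 0
17 → none → 0
19 → none → 0
38 → 34 → 1
34 → none → 0
40 → none → 0
43 → none → 0
Sum: 0 + 0 + 0 + 0 + 1 + 0 + 0 + 0 = 1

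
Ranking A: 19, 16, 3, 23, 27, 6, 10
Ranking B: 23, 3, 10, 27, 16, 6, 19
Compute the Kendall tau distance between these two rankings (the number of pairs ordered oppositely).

13 discordant pairs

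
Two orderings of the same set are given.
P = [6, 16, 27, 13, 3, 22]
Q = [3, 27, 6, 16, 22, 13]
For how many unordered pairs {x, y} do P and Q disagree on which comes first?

Assign each item its position (1..6) in the first ordering, then rewrite the second ordering as that position sequence:
positions: 6→1, 16→2, 27→3, 13→4, 3→5, 22→6
second ordering as positions: [5, 3, 1, 2, 6, 4]
Discordant pairs = inversions in this position sequence.
5: 3, 1, 2, 4 → 4
3: 1, 2 → 2
1: 0
2: 0
6: 4 → 1
4: 0
Total: 4 + 2 + 0 + 0 + 1 + 0 = 7

Disagreeing pairs: 7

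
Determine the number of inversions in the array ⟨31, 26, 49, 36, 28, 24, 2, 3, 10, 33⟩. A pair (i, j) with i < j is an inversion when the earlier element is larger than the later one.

30

Count, for each position, how many later elements it exceeds:
31: 6
26: 4
49: 7
36: 6
28: 4
24: 3
2: 0
3: 0
10: 0
33: 0
Sum: 6 + 4 + 7 + 6 + 4 + 3 + 0 + 0 + 0 + 0 = 30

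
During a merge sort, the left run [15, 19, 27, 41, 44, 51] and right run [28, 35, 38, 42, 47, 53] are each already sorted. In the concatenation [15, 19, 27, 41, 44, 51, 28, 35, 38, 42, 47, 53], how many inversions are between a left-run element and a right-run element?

12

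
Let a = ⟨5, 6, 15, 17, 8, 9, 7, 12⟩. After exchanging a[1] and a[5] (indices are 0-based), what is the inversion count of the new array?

13

Positions 1 and 5 hold 6 and 9; after swapping, the array is [5, 9, 15, 17, 8, 6, 7, 12].
Sweep left to right; for each value list the smaller values that follow it:
5: 0
9: 3
15: 4
17: 4
8: 2
6: 0
7: 0
12: 0
Sum: 0 + 3 + 4 + 4 + 2 + 0 + 0 + 0 = 13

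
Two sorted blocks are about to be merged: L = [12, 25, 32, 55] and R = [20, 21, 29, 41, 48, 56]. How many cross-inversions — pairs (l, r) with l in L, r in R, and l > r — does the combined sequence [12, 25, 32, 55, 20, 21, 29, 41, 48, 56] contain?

Take each right-half value and tally the left-half values above it:
r = 20: 25, 32, 55 → 3
r = 21: 25, 32, 55 → 3
r = 29: 32, 55 → 2
r = 41: 55 → 1
r = 48: 55 → 1
r = 56: none → 0
Cross-inversions: 3 + 3 + 2 + 1 + 1 + 0 = 10

There are 10 split inversions.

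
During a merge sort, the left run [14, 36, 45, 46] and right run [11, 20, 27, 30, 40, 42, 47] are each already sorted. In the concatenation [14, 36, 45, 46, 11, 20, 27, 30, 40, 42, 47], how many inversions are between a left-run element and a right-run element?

17

Take each right-half value and tally the left-half values above it:
r = 11: 14, 36, 45, 46 → 4
r = 20: 36, 45, 46 → 3
r = 27: 36, 45, 46 → 3
r = 30: 36, 45, 46 → 3
r = 40: 45, 46 → 2
r = 42: 45, 46 → 2
r = 47: none → 0
Cross-inversions: 4 + 3 + 3 + 3 + 2 + 2 + 0 = 17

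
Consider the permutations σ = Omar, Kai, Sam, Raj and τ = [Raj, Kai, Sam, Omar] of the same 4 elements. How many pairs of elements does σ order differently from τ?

Assign each item its position (1..4) in the first ordering, then rewrite the second ordering as that position sequence:
positions: Omar→1, Kai→2, Sam→3, Raj→4
second ordering as positions: [4, 2, 3, 1]
Discordant pairs = inversions in this position sequence.
4: 2, 3, 1 → 3
2: 1 → 1
3: 1 → 1
1: 0
Total: 3 + 1 + 1 + 0 = 5

5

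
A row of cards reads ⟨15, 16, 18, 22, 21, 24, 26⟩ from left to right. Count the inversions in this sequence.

Inversions: 1

Sweep left to right; for each value list the smaller values that follow it:
15: 0
16: 0
18: 0
22: 1
21: 0
24: 0
26: 0
Sum: 0 + 0 + 0 + 1 + 0 + 0 + 0 = 1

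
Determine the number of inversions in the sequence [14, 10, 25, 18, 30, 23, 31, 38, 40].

4

Sweep left to right; for each value list the smaller values that follow it:
14 → 10 → 1
10 → none → 0
25 → 18, 23 → 2
18 → none → 0
30 → 23 → 1
23 → none → 0
31 → none → 0
38 → none → 0
40 → none → 0
Sum: 1 + 0 + 2 + 0 + 1 + 0 + 0 + 0 + 0 = 4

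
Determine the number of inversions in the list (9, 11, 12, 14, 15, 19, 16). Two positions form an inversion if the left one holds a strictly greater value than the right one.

1 inversion

Sweep left to right; for each value list the smaller values that follow it:
9 → none → 0
11 → none → 0
12 → none → 0
14 → none → 0
15 → none → 0
19 → 16 → 1
16 → none → 0
Sum: 0 + 0 + 0 + 0 + 0 + 1 + 0 = 1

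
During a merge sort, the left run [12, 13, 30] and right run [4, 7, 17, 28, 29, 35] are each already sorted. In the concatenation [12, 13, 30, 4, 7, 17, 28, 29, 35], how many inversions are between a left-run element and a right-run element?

For each element r of the right run, count left-run elements greater than r:
r = 4: 12, 13, 30 → 3
r = 7: 12, 13, 30 → 3
r = 17: 30 → 1
r = 28: 30 → 1
r = 29: 30 → 1
r = 35: none → 0
Cross-inversions: 3 + 3 + 1 + 1 + 1 + 0 = 9

9 split inversions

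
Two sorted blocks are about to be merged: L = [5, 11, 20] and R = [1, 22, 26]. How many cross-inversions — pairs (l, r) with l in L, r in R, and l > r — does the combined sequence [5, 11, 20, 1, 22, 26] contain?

3

Count, for every r in R, how many entries of L exceed r:
r = 1: 5, 11, 20 → 3
r = 22: none → 0
r = 26: none → 0
Cross-inversions: 3 + 0 + 0 = 3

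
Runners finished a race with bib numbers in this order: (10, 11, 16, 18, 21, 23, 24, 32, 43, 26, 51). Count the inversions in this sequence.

Sweep left to right; for each value list the smaller values that follow it:
10 → none → 0
11 → none → 0
16 → none → 0
18 → none → 0
21 → none → 0
23 → none → 0
24 → none → 0
32 → 26 → 1
43 → 26 → 1
26 → none → 0
51 → none → 0
Sum: 0 + 0 + 0 + 0 + 0 + 0 + 0 + 1 + 1 + 0 + 0 = 2

2 inversions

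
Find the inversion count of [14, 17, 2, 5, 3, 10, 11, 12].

Inversions: 13

Sweep left to right; for each value list the smaller values that follow it:
14: 6
17: 6
2: 0
5: 1
3: 0
10: 0
11: 0
12: 0
Sum: 6 + 6 + 0 + 1 + 0 + 0 + 0 + 0 = 13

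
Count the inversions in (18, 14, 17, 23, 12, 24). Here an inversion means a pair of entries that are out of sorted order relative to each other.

Element-by-element contributions:
18 → 14, 17, 12 → 3
14 → 12 → 1
17 → 12 → 1
23 → 12 → 1
12 → none → 0
24 → none → 0
Sum: 3 + 1 + 1 + 1 + 0 + 0 = 6

Inversions: 6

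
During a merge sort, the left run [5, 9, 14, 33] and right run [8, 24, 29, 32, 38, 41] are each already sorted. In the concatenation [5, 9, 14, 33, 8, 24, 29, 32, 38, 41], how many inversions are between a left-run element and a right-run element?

For each element r of the right run, count left-run elements greater than r:
r = 8: 9, 14, 33 → 3
r = 24: 33 → 1
r = 29: 33 → 1
r = 32: 33 → 1
r = 38: none → 0
r = 41: none → 0
Cross-inversions: 3 + 1 + 1 + 1 + 0 + 0 = 6

6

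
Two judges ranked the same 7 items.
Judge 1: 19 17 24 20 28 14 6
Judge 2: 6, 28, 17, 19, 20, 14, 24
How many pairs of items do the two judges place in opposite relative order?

13

Assign each item its position (1..7) in the first ordering, then rewrite the second ordering as that position sequence:
positions: 19→1, 17→2, 24→3, 20→4, 28→5, 14→6, 6→7
second ordering as positions: [7, 5, 2, 1, 4, 6, 3]
Discordant pairs = inversions in this position sequence.
7: 5, 2, 1, 4, 6, 3 → 6
5: 2, 1, 4, 3 → 4
2: 1 → 1
1: 0
4: 3 → 1
6: 3 → 1
3: 0
Total: 6 + 4 + 1 + 0 + 1 + 1 + 0 = 13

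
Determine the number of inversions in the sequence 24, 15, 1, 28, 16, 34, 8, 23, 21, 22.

21

Sweep left to right; for each value list the smaller values that follow it:
24 → 15, 1, 16, 8, 23, 21, 22 → 7
15 → 1, 8 → 2
1 → none → 0
28 → 16, 8, 23, 21, 22 → 5
16 → 8 → 1
34 → 8, 23, 21, 22 → 4
8 → none → 0
23 → 21, 22 → 2
21 → none → 0
22 → none → 0
Sum: 7 + 2 + 0 + 5 + 1 + 4 + 0 + 2 + 0 + 0 = 21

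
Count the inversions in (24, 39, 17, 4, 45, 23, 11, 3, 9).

26

Sweep left to right; for each value list the smaller values that follow it:
24: 6
39: 6
17: 4
4: 1
45: 4
23: 3
11: 2
3: 0
9: 0
Sum: 6 + 6 + 4 + 1 + 4 + 3 + 2 + 0 + 0 = 26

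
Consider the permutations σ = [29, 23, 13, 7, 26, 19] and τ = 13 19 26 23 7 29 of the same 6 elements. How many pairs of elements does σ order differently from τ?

Assign each item its position (1..6) in the first ordering, then rewrite the second ordering as that position sequence:
positions: 29→1, 23→2, 13→3, 7→4, 26→5, 19→6
second ordering as positions: [3, 6, 5, 2, 4, 1]
Discordant pairs = inversions in this position sequence.
3: 2, 1 → 2
6: 5, 2, 4, 1 → 4
5: 2, 4, 1 → 3
2: 1 → 1
4: 1 → 1
1: 0
Total: 2 + 4 + 3 + 1 + 1 + 0 = 11

11 discordant pairs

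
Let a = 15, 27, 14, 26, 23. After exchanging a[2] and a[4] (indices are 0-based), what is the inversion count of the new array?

There are 6 inversions.

Positions 2 and 4 hold 14 and 23; after swapping, the array is [15, 27, 23, 26, 14].
Element-by-element contributions:
15 → 14 → 1
27 → 23, 26, 14 → 3
23 → 14 → 1
26 → 14 → 1
14 → none → 0
Sum: 1 + 3 + 1 + 1 + 0 = 6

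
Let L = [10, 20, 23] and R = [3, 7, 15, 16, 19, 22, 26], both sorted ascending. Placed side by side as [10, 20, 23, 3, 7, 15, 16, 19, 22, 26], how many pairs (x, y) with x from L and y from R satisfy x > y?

13

For each element r of the right run, count left-run elements greater than r:
r = 3: 10, 20, 23 → 3
r = 7: 10, 20, 23 → 3
r = 15: 20, 23 → 2
r = 16: 20, 23 → 2
r = 19: 20, 23 → 2
r = 22: 23 → 1
r = 26: none → 0
Cross-inversions: 3 + 3 + 2 + 2 + 2 + 1 + 0 = 13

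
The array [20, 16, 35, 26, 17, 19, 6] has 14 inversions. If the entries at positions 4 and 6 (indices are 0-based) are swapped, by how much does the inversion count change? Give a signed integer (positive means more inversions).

-1

Positions 4 and 6 hold 17 and 6; after swapping, the array is [20, 16, 35, 26, 6, 19, 17].
Element-by-element contributions:
20: 4
16: 1
35: 4
26: 3
6: 0
19: 1
17: 0
Sum: 4 + 1 + 4 + 3 + 0 + 1 + 0 = 13
Change: 13 − 14 = -1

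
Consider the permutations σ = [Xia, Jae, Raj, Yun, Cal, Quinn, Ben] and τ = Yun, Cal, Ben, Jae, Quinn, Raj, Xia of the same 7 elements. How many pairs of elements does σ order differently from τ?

Assign each item its position (1..7) in the first ordering, then rewrite the second ordering as that position sequence:
positions: Xia→1, Jae→2, Raj→3, Yun→4, Cal→5, Quinn→6, Ben→7
second ordering as positions: [4, 5, 7, 2, 6, 3, 1]
Discordant pairs = inversions in this position sequence.
4: 2, 3, 1 → 3
5: 2, 3, 1 → 3
7: 2, 6, 3, 1 → 4
2: 1 → 1
6: 3, 1 → 2
3: 1 → 1
1: 0
Total: 3 + 3 + 4 + 1 + 2 + 1 + 0 = 14

14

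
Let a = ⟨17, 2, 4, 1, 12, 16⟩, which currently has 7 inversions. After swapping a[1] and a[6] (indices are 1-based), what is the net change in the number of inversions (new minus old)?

-1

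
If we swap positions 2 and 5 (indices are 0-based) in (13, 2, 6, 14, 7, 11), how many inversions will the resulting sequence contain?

Positions 2 and 5 hold 6 and 11; after swapping, the array is [13, 2, 11, 14, 7, 6].
For each element, count later entries that are smaller:
13 → 2, 11, 7, 6 → 4
2 → none → 0
11 → 7, 6 → 2
14 → 7, 6 → 2
7 → 6 → 1
6 → none → 0
Sum: 4 + 0 + 2 + 2 + 1 + 0 = 9

9 inversions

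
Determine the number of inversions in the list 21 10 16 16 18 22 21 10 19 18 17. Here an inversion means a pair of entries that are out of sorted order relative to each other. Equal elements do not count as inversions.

24 out-of-order pairs

Sweep left to right; for each value list the smaller values that follow it:
21: 8
10: 0
16: 1
16: 1
18: 2
22: 5
21: 4
10: 0
19: 2
18: 1
17: 0
Sum: 8 + 0 + 1 + 1 + 2 + 5 + 4 + 0 + 2 + 1 + 0 = 24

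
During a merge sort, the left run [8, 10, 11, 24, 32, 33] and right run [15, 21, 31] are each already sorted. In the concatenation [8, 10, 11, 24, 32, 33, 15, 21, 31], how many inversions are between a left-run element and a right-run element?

8 split inversions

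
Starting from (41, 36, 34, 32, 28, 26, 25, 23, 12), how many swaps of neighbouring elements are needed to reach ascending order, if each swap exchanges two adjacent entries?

The minimum number of adjacent swaps to sort an array equals its inversion count, since every such swap removes exactly one inversion.
Count inversions — for each element, later elements that are smaller:
41: 36, 34, 32, 28, 26, 25, 23, 12 → 8
36: 34, 32, 28, 26, 25, 23, 12 → 7
34: 32, 28, 26, 25, 23, 12 → 6
32: 28, 26, 25, 23, 12 → 5
28: 26, 25, 23, 12 → 4
26: 25, 23, 12 → 3
25: 23, 12 → 2
23: 12 → 1
12: none → 0
Total inversions: 8 + 7 + 6 + 5 + 4 + 3 + 2 + 1 + 0 = 36

There are 36 adjacent swaps.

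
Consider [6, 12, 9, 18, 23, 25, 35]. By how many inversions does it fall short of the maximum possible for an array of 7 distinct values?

20 inversions short

Maximum inversions for 7 distinct elements is C(7, 2) = 7·6/2 = 21.
Current inversions — for each element, count later smaller elements:
6: 0
12: 1
9: 0
18: 0
23: 0
25: 0
35: 0
Current total: 0 + 1 + 0 + 0 + 0 + 0 + 0 = 1
Shortfall: 21 − 1 = 20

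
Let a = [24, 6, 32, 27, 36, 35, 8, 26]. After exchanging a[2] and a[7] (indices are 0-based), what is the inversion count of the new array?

9

Positions 2 and 7 hold 32 and 26; after swapping, the array is [24, 6, 26, 27, 36, 35, 8, 32].
For each element, count later entries that are smaller:
24 → 6, 8 → 2
6 → none → 0
26 → 8 → 1
27 → 8 → 1
36 → 35, 8, 32 → 3
35 → 8, 32 → 2
8 → none → 0
32 → none → 0
Sum: 2 + 0 + 1 + 1 + 3 + 2 + 0 + 0 = 9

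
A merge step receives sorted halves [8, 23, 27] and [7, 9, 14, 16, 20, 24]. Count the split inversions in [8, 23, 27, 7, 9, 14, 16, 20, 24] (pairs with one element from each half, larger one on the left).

12 split inversions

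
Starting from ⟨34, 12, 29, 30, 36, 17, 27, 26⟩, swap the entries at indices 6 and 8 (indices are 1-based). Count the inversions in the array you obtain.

17

Positions 6 and 8 hold 17 and 26; after swapping, the array is [34, 12, 29, 30, 36, 26, 27, 17].
For each element, count later entries that are smaller:
34 → 12, 29, 30, 26, 27, 17 → 6
12 → none → 0
29 → 26, 27, 17 → 3
30 → 26, 27, 17 → 3
36 → 26, 27, 17 → 3
26 → 17 → 1
27 → 17 → 1
17 → none → 0
Sum: 6 + 0 + 3 + 3 + 3 + 1 + 1 + 0 = 17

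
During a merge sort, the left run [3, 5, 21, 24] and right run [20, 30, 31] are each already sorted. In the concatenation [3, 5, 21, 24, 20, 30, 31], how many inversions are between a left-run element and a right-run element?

There are 2 cross-inversions.

For each element r of the right run, count left-run elements greater than r:
r = 20: 21, 24 → 2
r = 30: none → 0
r = 31: none → 0
Cross-inversions: 2 + 0 + 0 = 2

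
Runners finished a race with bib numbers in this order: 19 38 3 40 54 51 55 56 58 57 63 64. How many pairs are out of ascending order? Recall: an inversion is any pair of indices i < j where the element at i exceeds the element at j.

Element-by-element contributions:
19: 1
38: 1
3: 0
40: 0
54: 1
51: 0
55: 0
56: 0
58: 1
57: 0
63: 0
64: 0
Sum: 1 + 1 + 0 + 0 + 1 + 0 + 0 + 0 + 1 + 0 + 0 + 0 = 4

Out-of-order pairs: 4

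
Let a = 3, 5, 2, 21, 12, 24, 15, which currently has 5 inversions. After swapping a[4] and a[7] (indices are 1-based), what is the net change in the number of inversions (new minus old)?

Positions 4 and 7 hold 21 and 15; after swapping, the array is [3, 5, 2, 15, 12, 24, 21].
Element-by-element contributions:
3 → 2 → 1
5 → 2 → 1
2 → none → 0
15 → 12 → 1
12 → none → 0
24 → 21 → 1
21 → none → 0
Sum: 1 + 1 + 0 + 1 + 0 + 1 + 0 = 4
Change: 4 − 5 = -1

-1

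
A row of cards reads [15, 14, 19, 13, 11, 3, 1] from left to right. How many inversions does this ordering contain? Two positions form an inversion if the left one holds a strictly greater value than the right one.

Sweep left to right; for each value list the smaller values that follow it:
15 → 14, 13, 11, 3, 1 → 5
14 → 13, 11, 3, 1 → 4
19 → 13, 11, 3, 1 → 4
13 → 11, 3, 1 → 3
11 → 3, 1 → 2
3 → 1 → 1
1 → none → 0
Sum: 5 + 4 + 4 + 3 + 2 + 1 + 0 = 19

19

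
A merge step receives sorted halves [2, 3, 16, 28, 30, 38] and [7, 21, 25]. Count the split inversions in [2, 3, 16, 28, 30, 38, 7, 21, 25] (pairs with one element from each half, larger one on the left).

10 cross-inversions

Take each right-half value and tally the left-half values above it:
r = 7: 16, 28, 30, 38 → 4
r = 21: 28, 30, 38 → 3
r = 25: 28, 30, 38 → 3
Cross-inversions: 4 + 3 + 3 = 10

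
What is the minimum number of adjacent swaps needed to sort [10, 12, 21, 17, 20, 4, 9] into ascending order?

Minimum adjacent swaps = number of inversions (each swap of adjacent out-of-order elements removes one inversion and no swap can remove more).
Count inversions — for each element, later elements that are smaller:
10: 4, 9 → 2
12: 4, 9 → 2
21: 17, 20, 4, 9 → 4
17: 4, 9 → 2
20: 4, 9 → 2
4: none → 0
9: none → 0
Total inversions: 2 + 2 + 4 + 2 + 2 + 0 + 0 = 12

There are 12 adjacent swaps.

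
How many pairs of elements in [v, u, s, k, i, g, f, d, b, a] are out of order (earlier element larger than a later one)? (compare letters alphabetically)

45

Sweep left to right; for each value list the smaller values that follow it:
v: 9
u: 8
s: 7
k: 6
i: 5
g: 4
f: 3
d: 2
b: 1
a: 0
Sum: 9 + 8 + 7 + 6 + 5 + 4 + 3 + 2 + 1 + 0 = 45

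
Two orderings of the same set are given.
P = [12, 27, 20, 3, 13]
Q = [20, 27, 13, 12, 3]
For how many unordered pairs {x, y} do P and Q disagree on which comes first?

5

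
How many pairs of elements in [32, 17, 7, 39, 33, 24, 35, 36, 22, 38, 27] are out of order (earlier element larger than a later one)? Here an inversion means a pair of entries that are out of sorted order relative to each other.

Out-of-order pairs: 22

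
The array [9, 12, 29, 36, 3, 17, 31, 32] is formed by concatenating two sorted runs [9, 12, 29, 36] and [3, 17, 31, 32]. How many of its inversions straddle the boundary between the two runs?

8

Take each right-half value and tally the left-half values above it:
r = 3: 9, 12, 29, 36 → 4
r = 17: 29, 36 → 2
r = 31: 36 → 1
r = 32: 36 → 1
Cross-inversions: 4 + 2 + 1 + 1 = 8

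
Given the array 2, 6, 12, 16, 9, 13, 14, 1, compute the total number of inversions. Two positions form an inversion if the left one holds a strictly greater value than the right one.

11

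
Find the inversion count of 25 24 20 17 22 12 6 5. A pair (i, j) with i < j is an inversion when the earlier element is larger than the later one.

26 out-of-order pairs

Element-by-element contributions:
25 → 24, 20, 17, 22, 12, 6, 5 → 7
24 → 20, 17, 22, 12, 6, 5 → 6
20 → 17, 12, 6, 5 → 4
17 → 12, 6, 5 → 3
22 → 12, 6, 5 → 3
12 → 6, 5 → 2
6 → 5 → 1
5 → none → 0
Sum: 7 + 6 + 4 + 3 + 3 + 2 + 1 + 0 = 26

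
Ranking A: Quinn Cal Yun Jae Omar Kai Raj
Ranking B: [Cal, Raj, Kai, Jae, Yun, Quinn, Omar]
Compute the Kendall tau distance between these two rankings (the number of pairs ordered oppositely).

There are 13 discordant pairs.

Assign each item its position (1..7) in the first ordering, then rewrite the second ordering as that position sequence:
positions: Quinn→1, Cal→2, Yun→3, Jae→4, Omar→5, Kai→6, Raj→7
second ordering as positions: [2, 7, 6, 4, 3, 1, 5]
Discordant pairs = inversions in this position sequence.
2: 1 → 1
7: 6, 4, 3, 1, 5 → 5
6: 4, 3, 1, 5 → 4
4: 3, 1 → 2
3: 1 → 1
1: 0
5: 0
Total: 1 + 5 + 4 + 2 + 1 + 0 + 0 = 13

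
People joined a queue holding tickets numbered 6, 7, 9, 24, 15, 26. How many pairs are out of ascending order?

1

Inversion pairs (indices are 0-based):
(3,4): 24 > 15
That's 1 pair.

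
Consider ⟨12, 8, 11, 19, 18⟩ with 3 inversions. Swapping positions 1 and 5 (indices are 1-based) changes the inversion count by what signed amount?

Positions 1 and 5 hold 12 and 18; after swapping, the array is [18, 8, 11, 19, 12].
Sweep left to right; for each value list the smaller values that follow it:
18: 3
8: 0
11: 0
19: 1
12: 0
Sum: 3 + 0 + 0 + 1 + 0 = 4
Change: 4 − 3 = +1

+1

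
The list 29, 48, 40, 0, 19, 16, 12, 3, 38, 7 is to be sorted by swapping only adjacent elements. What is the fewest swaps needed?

Each adjacent swap fixes exactly one inversion, so the minimum swap count equals the number of inversions.
Count inversions — for each element, later elements that are smaller:
29: 0, 19, 16, 12, 3, 7 → 6
48: 40, 0, 19, 16, 12, 3, 38, 7 → 8
40: 0, 19, 16, 12, 3, 38, 7 → 7
0: none → 0
19: 16, 12, 3, 7 → 4
16: 12, 3, 7 → 3
12: 3, 7 → 2
3: none → 0
38: 7 → 1
7: none → 0
Total inversions: 6 + 8 + 7 + 0 + 4 + 3 + 2 + 0 + 1 + 0 = 31

31 swaps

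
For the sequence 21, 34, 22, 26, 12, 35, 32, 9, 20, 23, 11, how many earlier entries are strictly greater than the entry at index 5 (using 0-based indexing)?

0

The element at index 5 is 35.
Elements before it: 21, 34, 22, 26, 12
None of them are larger than 35.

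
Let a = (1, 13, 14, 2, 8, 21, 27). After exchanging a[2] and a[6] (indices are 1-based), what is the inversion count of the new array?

7

Positions 2 and 6 hold 13 and 21; after swapping, the array is [1, 21, 14, 2, 8, 13, 27].
Element-by-element contributions:
1: 0
21: 4
14: 3
2: 0
8: 0
13: 0
27: 0
Sum: 0 + 4 + 3 + 0 + 0 + 0 + 0 = 7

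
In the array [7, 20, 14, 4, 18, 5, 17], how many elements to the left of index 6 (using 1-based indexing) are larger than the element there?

4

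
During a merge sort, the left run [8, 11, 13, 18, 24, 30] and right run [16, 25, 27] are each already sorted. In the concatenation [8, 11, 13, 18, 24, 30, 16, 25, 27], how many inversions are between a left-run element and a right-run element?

For each element r of the right run, count left-run elements greater than r:
r = 16: 18, 24, 30 → 3
r = 25: 30 → 1
r = 27: 30 → 1
Cross-inversions: 3 + 1 + 1 = 5

5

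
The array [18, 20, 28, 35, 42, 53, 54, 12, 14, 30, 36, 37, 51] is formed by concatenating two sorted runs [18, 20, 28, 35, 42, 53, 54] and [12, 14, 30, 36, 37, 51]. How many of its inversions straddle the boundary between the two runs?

There are 26 split inversions.

For each element r of the right run, count left-run elements greater than r:
r = 12: 18, 20, 28, 35, 42, 53, 54 → 7
r = 14: 18, 20, 28, 35, 42, 53, 54 → 7
r = 30: 35, 42, 53, 54 → 4
r = 36: 42, 53, 54 → 3
r = 37: 42, 53, 54 → 3
r = 51: 53, 54 → 2
Cross-inversions: 7 + 7 + 4 + 3 + 3 + 2 = 26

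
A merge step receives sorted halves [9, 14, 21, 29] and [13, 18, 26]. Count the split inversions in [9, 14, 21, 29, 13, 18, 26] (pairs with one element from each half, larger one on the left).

For each element r of the right run, count left-run elements greater than r:
r = 13: 14, 21, 29 → 3
r = 18: 21, 29 → 2
r = 26: 29 → 1
Cross-inversions: 3 + 2 + 1 = 6

Cross-inversions: 6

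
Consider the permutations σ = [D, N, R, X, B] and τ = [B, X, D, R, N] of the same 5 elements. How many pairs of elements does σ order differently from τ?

8

Assign each item its position (1..5) in the first ordering, then rewrite the second ordering as that position sequence:
positions: D→1, N→2, R→3, X→4, B→5
second ordering as positions: [5, 4, 1, 3, 2]
Discordant pairs = inversions in this position sequence.
5: 4, 1, 3, 2 → 4
4: 1, 3, 2 → 3
1: 0
3: 2 → 1
2: 0
Total: 4 + 3 + 0 + 1 + 0 = 8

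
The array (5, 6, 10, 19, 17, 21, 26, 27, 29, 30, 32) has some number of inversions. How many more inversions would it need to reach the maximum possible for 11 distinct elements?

Maximum inversions for 11 distinct elements is C(11, 2) = 11·10/2 = 55.
Current inversions — for each element, count later smaller elements:
5: 0
6: 0
10: 0
19: 1
17: 0
21: 0
26: 0
27: 0
29: 0
30: 0
32: 0
Current total: 0 + 0 + 0 + 1 + 0 + 0 + 0 + 0 + 0 + 0 + 0 = 1
Shortfall: 55 − 1 = 54

54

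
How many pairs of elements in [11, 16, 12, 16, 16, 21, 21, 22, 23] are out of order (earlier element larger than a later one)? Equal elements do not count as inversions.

1

For each element, count later entries that are smaller:
11 → none → 0
16 → 12 → 1
12 → none → 0
16 → none → 0
16 → none → 0
21 → none → 0
21 → none → 0
22 → none → 0
23 → none → 0
Sum: 0 + 1 + 0 + 0 + 0 + 0 + 0 + 0 + 0 = 1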